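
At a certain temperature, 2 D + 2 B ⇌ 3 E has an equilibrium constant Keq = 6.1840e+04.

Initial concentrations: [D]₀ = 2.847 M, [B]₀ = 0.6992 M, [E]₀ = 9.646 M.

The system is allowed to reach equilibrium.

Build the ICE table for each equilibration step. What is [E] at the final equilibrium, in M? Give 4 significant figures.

Q₀ = 226.5 vs Keq = 6.1840e+04 ⇒ Q<K, forward
Step 1:
                   D          B          E
  Initial      2.847     0.6992      9.646
  Change     -0.6364    -0.6364     0.9546
  Equil        2.211    0.06278       10.6
  solve Keq expr → x = 0.3182; check Q = 6.1840e+04

[E]_eq = 10.6 M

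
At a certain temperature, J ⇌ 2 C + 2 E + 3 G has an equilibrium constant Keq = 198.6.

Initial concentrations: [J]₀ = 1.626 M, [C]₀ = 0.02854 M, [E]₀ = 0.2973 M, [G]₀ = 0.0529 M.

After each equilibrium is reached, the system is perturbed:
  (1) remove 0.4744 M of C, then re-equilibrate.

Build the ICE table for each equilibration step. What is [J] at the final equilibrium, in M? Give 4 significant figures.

Q₀ = 6.5546e-09 vs Keq = 198.6 ⇒ Q<K, forward
Step 1:
                   J          C          E          G
  init         1.626    0.02854     0.2973     0.0529
  Δ          -0.8162      1.632      1.632      2.449
  eq          0.8098      1.661       1.93      2.502
  solve Keq expr → x = 0.8162; check Q = 198.6
Then remove 0.4744 M of C.
Step 2:
                   J          C          E          G
  init        0.8098      1.187       1.93      2.502
  Δ         -0.06764     0.1353     0.1353     0.2029
  eq          0.7421      1.322      2.065      2.704
  solve Keq expr → x = 0.06764; check Q = 198.6

[J]_eq = 0.7421 M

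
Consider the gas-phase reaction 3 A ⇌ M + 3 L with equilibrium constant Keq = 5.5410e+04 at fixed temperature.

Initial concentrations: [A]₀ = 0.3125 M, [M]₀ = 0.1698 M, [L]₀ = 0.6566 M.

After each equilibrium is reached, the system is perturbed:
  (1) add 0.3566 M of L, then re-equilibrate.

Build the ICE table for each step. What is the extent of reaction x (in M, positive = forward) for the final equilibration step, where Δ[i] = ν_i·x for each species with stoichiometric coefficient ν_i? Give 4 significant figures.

Q₀ = 1.575 vs Keq = 5.5410e+04 ⇒ Q<K, forward
Step 1:
                  A         M         L
  init       0.3125    0.1698    0.6566
  Δ         -0.2964   0.09879    0.2964
  eq        0.01613    0.2686     0.953
  solve Keq expr → x = 0.09879; check Q = 5.5410e+04
Then add 0.3566 M of L.
Step 2:
                  A         M         L
  init      0.01613    0.2686      1.31
  Δ        0.005882 -0.001961 -0.005882
  eq        0.02201    0.2666     1.304
  solve Keq expr → x = -0.001961; check Q = 5.5410e+04

x = -0.001961 M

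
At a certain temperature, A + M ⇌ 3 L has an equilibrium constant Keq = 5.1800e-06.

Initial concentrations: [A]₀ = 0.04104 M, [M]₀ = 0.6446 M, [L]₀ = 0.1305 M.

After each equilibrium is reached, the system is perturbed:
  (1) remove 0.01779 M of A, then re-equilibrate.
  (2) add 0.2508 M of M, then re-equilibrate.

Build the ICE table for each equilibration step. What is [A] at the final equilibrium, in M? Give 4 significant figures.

[A]_eq = 0.06449 M

Q₀ = 0.08401 vs Keq = 5.1800e-06 ⇒ Q>K, reverse
Step 1:
                   A          M          L
  Initial    0.04104     0.6446     0.1305
  Change     0.04129    0.04129    -0.1239
  Equil      0.08233     0.6859   0.006638
  solve Keq expr → x = -0.04129; check Q = 5.1800e-06
Then remove 0.01779 M of A.
Step 2:
                   A          M          L
  Initial    0.06454     0.6859   0.006638
  Change  1.7051e-04 1.7051e-04 -5.1153e-04
  Equil      0.06471     0.6861   0.006127
  solve Keq expr → x = -1.7051e-04; check Q = 5.1800e-06
Then add 0.2508 M of M.
Step 3:
                   A          M          L
  Initial    0.06471     0.9369   0.006127
  Change  -2.2074e-04 -2.2074e-04 6.6223e-04
  Equil      0.06449     0.9366   0.006789
  solve Keq expr → x = 2.2074e-04; check Q = 5.1800e-06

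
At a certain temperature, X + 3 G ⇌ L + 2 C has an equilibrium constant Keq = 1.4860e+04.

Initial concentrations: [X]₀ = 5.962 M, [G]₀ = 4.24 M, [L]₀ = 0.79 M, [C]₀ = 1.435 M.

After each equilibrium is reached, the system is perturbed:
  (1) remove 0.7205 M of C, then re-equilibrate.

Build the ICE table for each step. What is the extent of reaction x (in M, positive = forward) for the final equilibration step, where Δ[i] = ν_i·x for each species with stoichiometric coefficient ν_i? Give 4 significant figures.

Q₀ = 0.00358 vs Keq = 1.4860e+04 ⇒ Q<K, forward
Step 1:
                    X           G           L           C
  I             5.962        4.24        0.79       1.435
  C            -1.386      -4.157       1.386       2.772
  E             4.576     0.08273       2.176       4.207
  solve Keq expr → x = 1.386; check Q = 1.4860e+04
Then remove 0.7205 M of C.
Step 2:
                    X           G           L           C
  I             4.576     0.08273       2.176       3.486
  C         -0.003199   -0.009597    0.003199    0.006398
  E             4.573     0.07313       2.179       3.492
  solve Keq expr → x = 0.003199; check Q = 1.4860e+04

x = 0.003199 M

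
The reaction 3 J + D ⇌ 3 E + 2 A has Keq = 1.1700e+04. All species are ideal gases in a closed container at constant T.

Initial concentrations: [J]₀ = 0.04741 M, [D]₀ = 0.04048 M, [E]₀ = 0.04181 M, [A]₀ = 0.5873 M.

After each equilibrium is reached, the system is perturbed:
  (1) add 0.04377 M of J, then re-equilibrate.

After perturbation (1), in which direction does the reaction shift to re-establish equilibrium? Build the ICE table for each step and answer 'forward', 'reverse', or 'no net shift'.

Q₀ = 5.844 vs Keq = 1.1700e+04 ⇒ Q<K, forward
Step 1:
                   J          D          E          A
  init       0.04741    0.04048    0.04181     0.5873
  Δ         -0.03891   -0.01297    0.03891    0.02594
  eq        0.008502    0.02751    0.08072     0.6132
  solve Keq expr → x = 0.01297; check Q = 1.1700e+04
Then add 0.04377 M of J.
Step 2:
                   J          D          E          A
  init       0.05227    0.02751    0.08072     0.6132
  Δ          -0.0368   -0.01227     0.0368    0.02453
  eq         0.01547    0.01524     0.1175     0.6378
  solve Keq expr → x = 0.01227; check Q = 1.1700e+04

Direction: forward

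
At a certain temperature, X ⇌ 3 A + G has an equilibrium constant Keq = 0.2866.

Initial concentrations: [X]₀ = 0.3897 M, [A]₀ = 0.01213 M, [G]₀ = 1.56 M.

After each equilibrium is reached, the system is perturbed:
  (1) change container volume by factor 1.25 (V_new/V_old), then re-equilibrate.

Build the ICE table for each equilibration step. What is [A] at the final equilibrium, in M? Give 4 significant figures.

Q₀ = 7.1446e-06 vs Keq = 0.2866 ⇒ Q<K, forward
Step 1:
                   X          A          G
  I           0.3897    0.01213       1.56
  C          -0.1161     0.3482     0.1161
  E           0.2736     0.3603      1.676
  solve Keq expr → x = 0.1161; check Q = 0.2866
Then change container volume by factor 1.25 (V_new/V_old).
Step 2:
                   X          A          G
  I           0.2189     0.2883      1.341
  C         -0.01973     0.0592    0.01973
  E           0.1992     0.3475      1.361
  solve Keq expr → x = 0.01973; check Q = 0.2866

[A]_eq = 0.3475 M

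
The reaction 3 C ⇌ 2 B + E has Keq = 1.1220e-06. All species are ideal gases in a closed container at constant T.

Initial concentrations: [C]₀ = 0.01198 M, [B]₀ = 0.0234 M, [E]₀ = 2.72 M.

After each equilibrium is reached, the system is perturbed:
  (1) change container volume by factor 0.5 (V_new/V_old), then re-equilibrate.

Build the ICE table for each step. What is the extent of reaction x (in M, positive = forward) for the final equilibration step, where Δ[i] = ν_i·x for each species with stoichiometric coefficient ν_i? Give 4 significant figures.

x = 0 M

Q₀ = 866.2 vs Keq = 1.1220e-06 ⇒ Q>K, reverse
Step 1:
                   C          B          E
  init       0.01198     0.0234       2.72
  Δ          0.03509   -0.02339    -0.0117
  eq         0.04707 6.5730e-06      2.708
  solve Keq expr → x = -0.0117; check Q = 1.1220e-06
Then change container volume by factor 0.5 (V_new/V_old).
Step 2:
                   C          B          E
  init       0.09414 1.3146e-05      5.417
  Δ                0          0          0
  eq         0.09414 1.3146e-05      5.417
  solve Keq expr → x = 0; check Q = 1.1220e-06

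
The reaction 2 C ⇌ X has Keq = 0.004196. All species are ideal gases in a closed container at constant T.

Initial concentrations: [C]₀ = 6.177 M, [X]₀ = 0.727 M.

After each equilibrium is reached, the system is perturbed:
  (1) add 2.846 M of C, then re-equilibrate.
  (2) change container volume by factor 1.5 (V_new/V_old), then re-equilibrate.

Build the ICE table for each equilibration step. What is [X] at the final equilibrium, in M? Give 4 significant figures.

[X]_eq = 0.1837 M

Q₀ = 0.01905 vs Keq = 0.004196 ⇒ Q>K, reverse
Step 1:
                   C          X
  I            6.177      0.727
  C            1.019    -0.5097
  E            7.196     0.2173
  solve Keq expr → x = -0.5097; check Q = 0.004196
Then add 2.846 M of C.
Step 2:
                   C          X
  I            10.04     0.2173
  C          -0.3532     0.1766
  E            9.689     0.3939
  solve Keq expr → x = 0.1766; check Q = 0.004196
Then change container volume by factor 1.5 (V_new/V_old).
Step 3:
                   C          X
  I            6.459     0.2626
  C           0.1578   -0.07888
  E            6.617     0.1837
  solve Keq expr → x = -0.07888; check Q = 0.004196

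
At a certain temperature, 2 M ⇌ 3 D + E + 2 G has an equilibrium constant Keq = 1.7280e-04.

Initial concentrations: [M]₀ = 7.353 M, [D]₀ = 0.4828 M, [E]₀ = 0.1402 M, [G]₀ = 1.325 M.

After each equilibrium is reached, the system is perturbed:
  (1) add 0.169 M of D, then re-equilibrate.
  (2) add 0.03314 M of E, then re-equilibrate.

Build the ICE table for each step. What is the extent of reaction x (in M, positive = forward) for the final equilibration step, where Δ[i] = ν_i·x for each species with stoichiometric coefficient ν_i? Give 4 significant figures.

Q₀ = 5.1233e-04 vs Keq = 1.7280e-04 ⇒ Q>K, reverse
Step 1:
                   M          D          E          G
  I            7.353     0.4828     0.1402      1.325
  C          0.06655   -0.09982   -0.03327   -0.06655
  E             7.42      0.383     0.1069      1.258
  solve Keq expr → x = -0.03327; check Q = 1.7280e-04
Then add 0.169 M of D.
Step 2:
                   M          D          E          G
  I             7.42      0.552     0.1069      1.258
  C          0.06649   -0.09973   -0.03324   -0.06649
  E            7.486     0.4523    0.07368      1.192
  solve Keq expr → x = -0.03324; check Q = 1.7280e-04
Then add 0.03314 M of E.
Step 3:
                   M          D          E          G
  I            7.486     0.4523     0.1068      1.192
  C          0.02157   -0.03235   -0.01078   -0.02157
  E            7.508     0.4199    0.09604       1.17
  solve Keq expr → x = -0.01078; check Q = 1.7280e-04

x = -0.01078 M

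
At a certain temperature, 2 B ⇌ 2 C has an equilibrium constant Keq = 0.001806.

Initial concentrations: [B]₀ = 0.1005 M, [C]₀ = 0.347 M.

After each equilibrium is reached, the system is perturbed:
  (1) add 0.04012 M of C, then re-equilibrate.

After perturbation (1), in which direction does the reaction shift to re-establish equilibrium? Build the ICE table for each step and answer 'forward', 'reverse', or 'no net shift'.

Direction: reverse

Q₀ = 11.92 vs Keq = 0.001806 ⇒ Q>K, reverse
Step 1:
                    B           C
  init         0.1005       0.347
  Δ            0.3288     -0.3288
  eq           0.4293     0.01824
  solve Keq expr → x = -0.1644; check Q = 0.001806
Then add 0.04012 M of C.
Step 2:
                    B           C
  init         0.4293     0.05836
  Δ           0.03848    -0.03848
  eq           0.4677     0.01988
  solve Keq expr → x = -0.01924; check Q = 0.001806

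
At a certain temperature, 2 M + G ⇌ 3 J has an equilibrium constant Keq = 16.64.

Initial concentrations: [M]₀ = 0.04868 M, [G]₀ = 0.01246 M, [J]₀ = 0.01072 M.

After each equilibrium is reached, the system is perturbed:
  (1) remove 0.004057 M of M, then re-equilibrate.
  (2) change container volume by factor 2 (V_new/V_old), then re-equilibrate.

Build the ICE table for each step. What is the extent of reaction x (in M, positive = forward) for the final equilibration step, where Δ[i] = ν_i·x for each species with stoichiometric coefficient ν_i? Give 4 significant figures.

Q₀ = 0.04172 vs Keq = 16.64 ⇒ Q<K, forward
Step 1:
                   M          G          J
  I          0.04868    0.01246    0.01072
  C         -0.01803  -0.009015    0.02704
  E          0.03065   0.003445    0.03776
  solve Keq expr → x = 0.009015; check Q = 16.64
Then remove 0.004057 M of M.
Step 2:
                   M          G          J
  I          0.02659   0.003445    0.03776
  C       8.5517e-04 4.2758e-04  -0.001283
  E          0.02745   0.003873    0.03648
  solve Keq expr → x = -4.2758e-04; check Q = 16.64
Then change container volume by factor 2 (V_new/V_old).
Step 3:
                   M          G          J
  I          0.01372   0.001936    0.01824
  C                0          0          0
  E          0.01372   0.001936    0.01824
  solve Keq expr → x = 0; check Q = 16.64

x = 0 M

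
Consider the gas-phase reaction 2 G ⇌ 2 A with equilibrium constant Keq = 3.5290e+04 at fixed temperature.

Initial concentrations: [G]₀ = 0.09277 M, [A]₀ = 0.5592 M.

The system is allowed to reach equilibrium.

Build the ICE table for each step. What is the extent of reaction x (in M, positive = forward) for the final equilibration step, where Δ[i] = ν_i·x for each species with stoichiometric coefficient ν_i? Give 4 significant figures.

Q₀ = 36.33 vs Keq = 3.5290e+04 ⇒ Q<K, forward
Step 1:
                    G           A
  I           0.09277      0.5592
  C          -0.08932     0.08932
  E          0.003452      0.6485
  solve Keq expr → x = 0.04466; check Q = 3.5290e+04

x = 0.04466 M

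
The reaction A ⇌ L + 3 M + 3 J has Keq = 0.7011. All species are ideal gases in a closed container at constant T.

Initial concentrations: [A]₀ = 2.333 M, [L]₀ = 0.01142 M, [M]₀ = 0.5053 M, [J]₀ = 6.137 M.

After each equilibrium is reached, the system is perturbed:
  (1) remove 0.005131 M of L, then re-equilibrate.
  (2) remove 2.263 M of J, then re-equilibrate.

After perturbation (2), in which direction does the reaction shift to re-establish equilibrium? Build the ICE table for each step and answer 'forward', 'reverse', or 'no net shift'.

Q₀ = 0.146 vs Keq = 0.7011 ⇒ Q<K, forward
Step 1:
                    A           L           M           J
  Initial       2.333     0.01142      0.5053       6.137
  Change     -0.02383     0.02383      0.0715      0.0715
  Equil         2.309     0.03525      0.5768       6.208
  solve Keq expr → x = 0.02383; check Q = 0.7011
Then remove 0.005131 M of L.
Step 2:
                    A           L           M           J
  Initial       2.309     0.03012      0.5768       6.208
  Change    -0.003217    0.003217     0.00965     0.00965
  Equil         2.306     0.03334      0.5865       6.218
  solve Keq expr → x = 0.003217; check Q = 0.7011
Then remove 2.263 M of J.
Step 3:
                    A           L           M           J
  Initial       2.306     0.03334      0.5865       3.955
  Change     -0.03672     0.03672      0.1101      0.1101
  Equil         2.269     0.07005      0.6966       4.065
  solve Keq expr → x = 0.03672; check Q = 0.7011

Direction: forward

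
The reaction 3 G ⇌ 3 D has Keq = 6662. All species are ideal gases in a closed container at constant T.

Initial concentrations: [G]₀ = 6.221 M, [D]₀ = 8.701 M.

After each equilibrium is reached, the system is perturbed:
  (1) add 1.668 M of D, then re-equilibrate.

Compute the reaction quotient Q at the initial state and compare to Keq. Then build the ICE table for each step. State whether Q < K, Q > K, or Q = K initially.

Q₀ = 2.736; Q < K (proceeds forward)

Q₀ = 2.736 vs Keq = 6662 ⇒ Q<K, forward
Step 1:
                  G         D
  I           6.221     8.701
  C          -5.468     5.468
  E           0.753     14.17
  solve Keq expr → x = 1.823; check Q = 6662
Then add 1.668 M of D.
Step 2:
                  G         D
  I           0.753     15.84
  C         0.08417  -0.08417
  E          0.8372     15.75
  solve Keq expr → x = -0.02806; check Q = 6662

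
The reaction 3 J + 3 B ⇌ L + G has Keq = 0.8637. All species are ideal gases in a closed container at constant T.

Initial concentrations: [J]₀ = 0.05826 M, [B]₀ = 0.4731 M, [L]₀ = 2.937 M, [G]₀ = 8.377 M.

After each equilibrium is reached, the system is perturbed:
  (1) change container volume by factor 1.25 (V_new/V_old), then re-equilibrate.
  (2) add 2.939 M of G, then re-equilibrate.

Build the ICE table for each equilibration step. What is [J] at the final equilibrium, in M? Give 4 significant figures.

[J]_eq = 1.488 M

Q₀ = 1.1750e+06 vs Keq = 0.8637 ⇒ Q>K, reverse
Step 1:
                  J         B         L         G
  init      0.05826    0.4731     2.937     8.377
  Δ           1.427     1.427   -0.4758   -0.4758
  eq          1.486     1.901     2.461     7.901
  solve Keq expr → x = -0.4758; check Q = 0.8637
Then change container volume by factor 1.25 (V_new/V_old).
Step 2:
                  J         B         L         G
  init        1.189      1.52     1.969     6.321
  Δ          0.2025    0.2025  -0.06749  -0.06749
  eq          1.391     1.723     1.901     6.253
  solve Keq expr → x = -0.06749; check Q = 0.8637
Then add 2.939 M of G.
Step 3:
                  J         B         L         G
  init        1.391     1.723     1.901     9.192
  Δ         0.09649   0.09649  -0.03216  -0.03216
  eq          1.488     1.819     1.869      9.16
  solve Keq expr → x = -0.03216; check Q = 0.8637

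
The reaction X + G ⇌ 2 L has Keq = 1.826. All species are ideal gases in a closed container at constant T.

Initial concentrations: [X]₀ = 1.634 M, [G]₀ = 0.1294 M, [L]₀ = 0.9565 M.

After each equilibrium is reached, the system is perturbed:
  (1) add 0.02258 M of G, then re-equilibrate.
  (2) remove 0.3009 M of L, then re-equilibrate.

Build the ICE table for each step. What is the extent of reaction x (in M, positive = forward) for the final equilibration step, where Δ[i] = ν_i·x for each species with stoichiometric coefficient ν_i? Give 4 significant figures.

Q₀ = 4.327 vs Keq = 1.826 ⇒ Q>K, reverse
Step 1:
                    X           G           L
  init          1.634      0.1294      0.9565
  Δ           0.07687     0.07687     -0.1537
  eq            1.711      0.2063      0.8028
  solve Keq expr → x = -0.07687; check Q = 1.826
Then add 0.02258 M of G.
Step 2:
                    X           G           L
  init          1.711      0.2289      0.8028
  Δ          -0.01041    -0.01041     0.02082
  eq              1.7      0.2184      0.8236
  solve Keq expr → x = 0.01041; check Q = 1.826
Then remove 0.3009 M of L.
Step 3:
                    X           G           L
  init            1.7      0.2184      0.5227
  Δ          -0.07048    -0.07048       0.141
  eq             1.63       0.148      0.6636
  solve Keq expr → x = 0.07048; check Q = 1.826

x = 0.07048 M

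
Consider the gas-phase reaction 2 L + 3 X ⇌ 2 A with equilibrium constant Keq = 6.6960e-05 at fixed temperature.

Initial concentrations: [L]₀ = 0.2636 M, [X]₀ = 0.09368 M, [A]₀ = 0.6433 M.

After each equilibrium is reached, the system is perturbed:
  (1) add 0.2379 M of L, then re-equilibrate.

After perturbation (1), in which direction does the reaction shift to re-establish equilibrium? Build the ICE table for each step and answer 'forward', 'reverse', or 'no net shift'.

Direction: forward

Q₀ = 7244 vs Keq = 6.6960e-05 ⇒ Q>K, reverse
Step 1:
                    L           X           A
  init         0.2636     0.09368      0.6433
  Δ            0.6354      0.9531     -0.6354
  eq            0.899       1.047    0.007879
  solve Keq expr → x = -0.3177; check Q = 6.6960e-05
Then add 0.2379 M of L.
Step 2:
                    L           X           A
  init          1.137       1.047    0.007879
  Δ         -0.002024   -0.003036    0.002024
  eq            1.135       1.044    0.009903
  solve Keq expr → x = 0.001012; check Q = 6.6960e-05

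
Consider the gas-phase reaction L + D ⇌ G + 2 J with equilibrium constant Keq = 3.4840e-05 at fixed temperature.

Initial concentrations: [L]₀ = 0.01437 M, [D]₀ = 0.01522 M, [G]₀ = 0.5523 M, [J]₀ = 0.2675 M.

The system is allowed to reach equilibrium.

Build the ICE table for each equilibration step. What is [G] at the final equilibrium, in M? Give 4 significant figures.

Q₀ = 180.7 vs Keq = 3.4840e-05 ⇒ Q>K, reverse
Step 1:
                  L         D         G         J
  I         0.01437   0.01522    0.5523    0.2675
  C          0.1331    0.1331   -0.1331   -0.2662
  E          0.1474    0.1483    0.4192  0.001348
  solve Keq expr → x = -0.1331; check Q = 3.4840e-05

[G]_eq = 0.4192 M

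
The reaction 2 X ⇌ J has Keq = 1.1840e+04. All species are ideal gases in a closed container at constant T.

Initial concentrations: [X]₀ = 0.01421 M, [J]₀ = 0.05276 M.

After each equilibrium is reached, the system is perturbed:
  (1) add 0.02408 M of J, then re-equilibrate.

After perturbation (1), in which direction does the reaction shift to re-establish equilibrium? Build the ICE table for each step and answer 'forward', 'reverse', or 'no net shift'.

Q₀ = 261.3 vs Keq = 1.1840e+04 ⇒ Q<K, forward
Step 1:
                    X           J
  Initial     0.01421     0.05276
  Change     -0.01198    0.005991
  Equil      0.002228     0.05875
  solve Keq expr → x = 0.005991; check Q = 1.1840e+04
Then add 0.02408 M of J.
Step 2:
                    X           J
  Initial    0.002228     0.08283
  Change   4.1409e-04 -2.0704e-04
  Equil      0.002642     0.08262
  solve Keq expr → x = -2.0704e-04; check Q = 1.1840e+04

Direction: reverse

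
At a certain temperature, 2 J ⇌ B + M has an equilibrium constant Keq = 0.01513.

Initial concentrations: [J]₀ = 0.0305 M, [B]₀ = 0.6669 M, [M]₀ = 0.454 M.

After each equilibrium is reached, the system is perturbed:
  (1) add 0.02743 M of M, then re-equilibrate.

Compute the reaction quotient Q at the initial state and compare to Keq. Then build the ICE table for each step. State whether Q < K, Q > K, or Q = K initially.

Q₀ = 325.5 vs Keq = 0.01513 ⇒ Q>K, reverse
Step 1:
                   J          B          M
  init        0.0305     0.6669      0.454
  Δ            0.822     -0.411     -0.411
  eq          0.8525     0.2559    0.04298
  solve Keq expr → x = -0.411; check Q = 0.01513
Then add 0.02743 M of M.
Step 2:
                   J          B          M
  init        0.8525     0.2559    0.07041
  Δ          0.03904   -0.01952   -0.01952
  eq          0.8916     0.2364    0.05089
  solve Keq expr → x = -0.01952; check Q = 0.01513

Q₀ = 325.5; Q > K (proceeds reverse)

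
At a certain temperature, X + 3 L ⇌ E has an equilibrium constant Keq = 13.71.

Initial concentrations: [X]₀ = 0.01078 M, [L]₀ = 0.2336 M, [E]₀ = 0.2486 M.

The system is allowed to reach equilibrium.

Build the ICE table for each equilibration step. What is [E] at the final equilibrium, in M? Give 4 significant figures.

Q₀ = 1809 vs Keq = 13.71 ⇒ Q>K, reverse
Step 1:
                  X         L         E
  init      0.01078    0.2336    0.2486
  Δ         0.08689    0.2607  -0.08689
  eq        0.09767    0.4943    0.1617
  solve Keq expr → x = -0.08689; check Q = 13.71

[E]_eq = 0.1617 M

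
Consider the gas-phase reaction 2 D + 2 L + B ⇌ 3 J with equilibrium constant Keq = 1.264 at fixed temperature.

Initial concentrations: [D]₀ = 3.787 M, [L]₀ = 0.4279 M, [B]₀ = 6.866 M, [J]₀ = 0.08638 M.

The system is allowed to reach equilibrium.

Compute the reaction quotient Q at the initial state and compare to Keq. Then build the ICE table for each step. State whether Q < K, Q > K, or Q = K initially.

Q₀ = 3.5749e-05 vs Keq = 1.264 ⇒ Q<K, forward
Step 1:
                  D         L         B         J
  I           3.787    0.4279     6.866   0.08638
  C         -0.3751   -0.3751   -0.1876    0.5627
  E           3.412   0.05276     6.678    0.6491
  solve Keq expr → x = 0.1876; check Q = 1.264

Q₀ = 3.5749e-05; Q < K (proceeds forward)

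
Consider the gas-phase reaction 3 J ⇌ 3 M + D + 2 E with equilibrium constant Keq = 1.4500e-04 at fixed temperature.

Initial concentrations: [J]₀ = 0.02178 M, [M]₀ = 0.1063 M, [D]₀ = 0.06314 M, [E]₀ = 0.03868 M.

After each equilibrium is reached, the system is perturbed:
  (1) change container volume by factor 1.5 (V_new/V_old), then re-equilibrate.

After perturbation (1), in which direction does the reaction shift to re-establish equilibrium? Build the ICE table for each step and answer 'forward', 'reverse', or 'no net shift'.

Q₀ = 0.01098 vs Keq = 1.4500e-04 ⇒ Q>K, reverse
Step 1:
                    J           M           D           E
  I           0.02178      0.1063     0.06314     0.03868
  C           0.02477    -0.02477   -0.008255    -0.01651
  E           0.04655     0.08153     0.05488     0.02217
  solve Keq expr → x = -0.008255; check Q = 1.4500e-04
Then change container volume by factor 1.5 (V_new/V_old).
Step 2:
                    J           M           D           E
  I           0.03103     0.05436     0.03659     0.01478
  C         -0.004895    0.004895    0.001632    0.003263
  E           0.02614     0.05925     0.03822     0.01804
  solve Keq expr → x = 0.001632; check Q = 1.4500e-04

Direction: forward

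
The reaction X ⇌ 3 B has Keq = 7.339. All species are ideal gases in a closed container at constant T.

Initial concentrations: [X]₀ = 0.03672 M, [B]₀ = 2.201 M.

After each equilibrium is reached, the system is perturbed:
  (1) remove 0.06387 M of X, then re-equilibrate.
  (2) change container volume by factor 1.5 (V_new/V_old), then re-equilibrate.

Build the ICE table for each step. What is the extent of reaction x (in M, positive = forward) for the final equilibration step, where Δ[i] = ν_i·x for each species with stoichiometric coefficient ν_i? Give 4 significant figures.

x = 0.05084 M

Q₀ = 290.4 vs Keq = 7.339 ⇒ Q>K, reverse
Step 1:
                    X           B
  init        0.03672       2.201
  Δ            0.2883     -0.8649
  eq            0.325       1.336
  solve Keq expr → x = -0.2883; check Q = 7.339
Then remove 0.06387 M of X.
Step 2:
                    X           B
  init         0.2611       1.336
  Δ           0.02068    -0.06203
  eq           0.2818       1.274
  solve Keq expr → x = -0.02068; check Q = 7.339
Then change container volume by factor 1.5 (V_new/V_old).
Step 3:
                    X           B
  init         0.1879      0.8494
  Δ          -0.05084      0.1525
  eq            0.137       1.002
  solve Keq expr → x = 0.05084; check Q = 7.339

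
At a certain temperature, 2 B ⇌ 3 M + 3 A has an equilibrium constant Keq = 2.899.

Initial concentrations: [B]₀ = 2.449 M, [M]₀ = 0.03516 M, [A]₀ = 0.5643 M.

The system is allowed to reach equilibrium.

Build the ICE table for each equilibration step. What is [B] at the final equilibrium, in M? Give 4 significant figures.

Q₀ = 1.3023e-06 vs Keq = 2.899 ⇒ Q<K, forward
Step 1:
                  B         M         A
  I           2.449   0.03516    0.5643
  C         -0.7638     1.146     1.146
  E           1.685     1.181      1.71
  solve Keq expr → x = 0.3819; check Q = 2.899

[B]_eq = 1.685 M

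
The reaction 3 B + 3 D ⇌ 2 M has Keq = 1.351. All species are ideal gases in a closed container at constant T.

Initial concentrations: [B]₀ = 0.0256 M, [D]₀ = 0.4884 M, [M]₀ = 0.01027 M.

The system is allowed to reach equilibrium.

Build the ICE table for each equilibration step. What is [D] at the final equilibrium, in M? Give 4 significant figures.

[D]_eq = 0.4995 M

Q₀ = 53.96 vs Keq = 1.351 ⇒ Q>K, reverse
Step 1:
                    B           D           M
  Initial      0.0256      0.4884     0.01027
  Change      0.01108     0.01108   -0.007387
  Equil       0.03668      0.4995    0.002883
  solve Keq expr → x = -0.003694; check Q = 1.351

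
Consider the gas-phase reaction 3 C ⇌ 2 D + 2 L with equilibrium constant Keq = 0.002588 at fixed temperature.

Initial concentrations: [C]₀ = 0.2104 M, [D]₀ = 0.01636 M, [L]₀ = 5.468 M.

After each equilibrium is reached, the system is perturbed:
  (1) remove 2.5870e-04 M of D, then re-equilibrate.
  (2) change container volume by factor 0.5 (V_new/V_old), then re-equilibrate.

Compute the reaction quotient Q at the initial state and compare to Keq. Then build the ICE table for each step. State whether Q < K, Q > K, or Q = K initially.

Q₀ = 0.8592; Q > K (proceeds reverse)

Q₀ = 0.8592 vs Keq = 0.002588 ⇒ Q>K, reverse
Step 1:
                  C         D         L
  I          0.2104   0.01636     5.468
  C         0.02296  -0.01531  -0.01531
  E          0.2334  0.001052     5.453
  solve Keq expr → x = -0.007654; check Q = 0.002588
Then remove 2.5870e-04 M of D.
Step 2:
                  C         D         L
  I          0.2334 7.9306e-04     5.453
  C       -3.8408e-04 2.5606e-04 2.5606e-04
  E           0.233  0.001049     5.453
  solve Keq expr → x = 1.2803e-04; check Q = 0.002588
Then change container volume by factor 0.5 (V_new/V_old).
Step 3:
                  C         D         L
  I           0.466  0.002098     10.91
  C       9.1515e-04 -6.1010e-04 -6.1010e-04
  E          0.4669  0.001488     10.91
  solve Keq expr → x = -3.0505e-04; check Q = 0.002588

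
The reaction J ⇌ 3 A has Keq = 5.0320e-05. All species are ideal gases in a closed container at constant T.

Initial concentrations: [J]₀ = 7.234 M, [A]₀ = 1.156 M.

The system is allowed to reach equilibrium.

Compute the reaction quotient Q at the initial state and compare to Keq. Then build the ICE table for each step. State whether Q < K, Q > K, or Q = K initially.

Q₀ = 0.2135 vs Keq = 5.0320e-05 ⇒ Q>K, reverse
Step 1:
                  J         A
  I           7.234     1.156
  C          0.3611    -1.083
  E           7.595   0.07257
  solve Keq expr → x = -0.3611; check Q = 5.0320e-05

Q₀ = 0.2135; Q > K (proceeds reverse)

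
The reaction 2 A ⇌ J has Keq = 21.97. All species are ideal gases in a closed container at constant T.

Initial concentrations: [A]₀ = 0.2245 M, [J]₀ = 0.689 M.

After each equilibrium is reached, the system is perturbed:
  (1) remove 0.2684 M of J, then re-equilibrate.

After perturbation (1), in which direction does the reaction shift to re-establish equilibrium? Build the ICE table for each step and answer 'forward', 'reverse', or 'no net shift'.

Direction: forward

Q₀ = 13.67 vs Keq = 21.97 ⇒ Q<K, forward
Step 1:
                  A         J
  I          0.2245     0.689
  C        -0.04457   0.02228
  E          0.1799    0.7113
  solve Keq expr → x = 0.02228; check Q = 21.97
Then remove 0.2684 M of J.
Step 2:
                  A         J
  I          0.1799    0.4429
  C        -0.03516   0.01758
  E          0.1448    0.4605
  solve Keq expr → x = 0.01758; check Q = 21.97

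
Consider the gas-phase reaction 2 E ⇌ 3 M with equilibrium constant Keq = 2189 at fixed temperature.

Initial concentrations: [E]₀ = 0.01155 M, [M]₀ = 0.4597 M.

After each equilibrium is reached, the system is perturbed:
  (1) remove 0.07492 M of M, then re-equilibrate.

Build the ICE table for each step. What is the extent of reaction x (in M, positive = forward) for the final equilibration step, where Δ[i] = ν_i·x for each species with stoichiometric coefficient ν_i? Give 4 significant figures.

x = 7.6366e-04 M

Q₀ = 728.2 vs Keq = 2189 ⇒ Q<K, forward
Step 1:
                  E         M
  init      0.01155    0.4597
  Δ       -0.004733    0.0071
  eq       0.006817    0.4668
  solve Keq expr → x = 0.002367; check Q = 2189
Then remove 0.07492 M of M.
Step 2:
                  E         M
  init     0.006817    0.3919
  Δ       -0.001527  0.002291
  eq       0.005289    0.3942
  solve Keq expr → x = 7.6366e-04; check Q = 2189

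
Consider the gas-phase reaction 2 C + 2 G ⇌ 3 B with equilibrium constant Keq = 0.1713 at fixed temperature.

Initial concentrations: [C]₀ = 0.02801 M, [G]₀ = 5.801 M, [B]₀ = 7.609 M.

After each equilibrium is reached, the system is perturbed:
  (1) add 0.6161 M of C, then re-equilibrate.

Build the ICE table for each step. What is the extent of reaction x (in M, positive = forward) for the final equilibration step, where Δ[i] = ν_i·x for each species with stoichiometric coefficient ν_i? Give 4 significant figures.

Q₀ = 1.6686e+04 vs Keq = 0.1713 ⇒ Q>K, reverse
Step 1:
                   C          G          B
  init       0.02801      5.801      7.609
  Δ            2.376      2.376     -3.564
  eq           2.404      8.177      4.045
  solve Keq expr → x = -1.188; check Q = 0.1713
Then add 0.6161 M of C.
Step 2:
                   C          G          B
  init          3.02      8.177      4.045
  Δ          -0.2276    -0.2276     0.3415
  eq           2.792      7.949      4.387
  solve Keq expr → x = 0.1138; check Q = 0.1713

x = 0.1138 M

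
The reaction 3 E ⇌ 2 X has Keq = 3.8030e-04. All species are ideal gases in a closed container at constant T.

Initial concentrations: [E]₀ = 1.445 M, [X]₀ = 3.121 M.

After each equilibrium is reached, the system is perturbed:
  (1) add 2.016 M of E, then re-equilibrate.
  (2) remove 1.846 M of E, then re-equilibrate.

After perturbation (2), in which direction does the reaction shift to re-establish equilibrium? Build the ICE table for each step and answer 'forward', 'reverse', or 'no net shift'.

Direction: reverse

Q₀ = 3.228 vs Keq = 3.8030e-04 ⇒ Q>K, reverse
Step 1:
                   E          X
  I            1.445      3.121
  C            4.281     -2.854
  E            5.726     0.2672
  solve Keq expr → x = -1.427; check Q = 3.8030e-04
Then add 2.016 M of E.
Step 2:
                   E          X
  I            7.742     0.2672
  C          -0.2045     0.1363
  E            7.537     0.4035
  solve Keq expr → x = 0.06817; check Q = 3.8030e-04
Then remove 1.846 M of E.
Step 3:
                   E          X
  I            5.691     0.4035
  C           0.1883    -0.1255
  E            5.879      0.278
  solve Keq expr → x = -0.06276; check Q = 3.8030e-04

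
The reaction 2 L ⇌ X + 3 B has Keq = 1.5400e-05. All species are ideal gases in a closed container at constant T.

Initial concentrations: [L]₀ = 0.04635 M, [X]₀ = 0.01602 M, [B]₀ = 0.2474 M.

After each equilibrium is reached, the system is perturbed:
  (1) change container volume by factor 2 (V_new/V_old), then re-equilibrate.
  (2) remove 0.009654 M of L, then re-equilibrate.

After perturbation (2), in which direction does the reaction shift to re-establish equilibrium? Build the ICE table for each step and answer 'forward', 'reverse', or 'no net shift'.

Direction: reverse

Q₀ = 0.1129 vs Keq = 1.5400e-05 ⇒ Q>K, reverse
Step 1:
                   L          X          B
  I          0.04635    0.01602     0.2474
  C          0.03202   -0.01601   -0.04802
  E          0.07837 1.1933e-05     0.1994
  solve Keq expr → x = -0.01601; check Q = 1.5400e-05
Then change container volume by factor 2 (V_new/V_old).
Step 2:
                   L          X          B
  I          0.03918 5.9666e-06    0.09969
  C       -3.5637e-05 1.7818e-05 5.3455e-05
  E          0.03915 2.3785e-05    0.09974
  solve Keq expr → x = 1.7818e-05; check Q = 1.5400e-05
Then remove 0.009654 M of L.
Step 3:
                   L          X          B
  I          0.02949 2.3785e-05    0.09974
  C       2.0506e-05 -1.0253e-05 -3.0760e-05
  E          0.02951 1.3532e-05    0.09971
  solve Keq expr → x = -1.0253e-05; check Q = 1.5400e-05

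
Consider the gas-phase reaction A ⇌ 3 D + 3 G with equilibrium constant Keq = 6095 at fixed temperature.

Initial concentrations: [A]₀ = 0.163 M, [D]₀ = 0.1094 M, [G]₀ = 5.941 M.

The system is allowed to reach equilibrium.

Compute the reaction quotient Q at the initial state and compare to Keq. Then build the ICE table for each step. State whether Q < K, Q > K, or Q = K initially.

Q₀ = 1.684; Q < K (proceeds forward)

Q₀ = 1.684 vs Keq = 6095 ⇒ Q<K, forward
Step 1:
                    A           D           G
  Initial       0.163      0.1094       5.941
  Change      -0.1548      0.4645      0.4645
  Equil      0.008153      0.5739       6.406
  solve Keq expr → x = 0.1548; check Q = 6095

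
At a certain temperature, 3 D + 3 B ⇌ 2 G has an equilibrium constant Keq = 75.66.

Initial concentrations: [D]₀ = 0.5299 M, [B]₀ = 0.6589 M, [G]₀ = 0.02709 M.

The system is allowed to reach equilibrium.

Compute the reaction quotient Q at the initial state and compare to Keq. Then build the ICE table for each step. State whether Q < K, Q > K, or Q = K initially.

Q₀ = 0.01724; Q < K (proceeds forward)

Q₀ = 0.01724 vs Keq = 75.66 ⇒ Q<K, forward
Step 1:
                   D          B          G
  I           0.5299     0.6589    0.02709
  C          -0.2929    -0.2929     0.1952
  E            0.237      0.366     0.2223
  solve Keq expr → x = 0.09762; check Q = 75.66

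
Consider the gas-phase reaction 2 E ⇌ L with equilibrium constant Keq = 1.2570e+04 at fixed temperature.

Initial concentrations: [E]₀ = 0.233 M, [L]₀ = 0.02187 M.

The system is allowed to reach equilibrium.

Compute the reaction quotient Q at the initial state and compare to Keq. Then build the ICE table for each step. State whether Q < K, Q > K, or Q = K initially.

Q₀ = 0.4028; Q < K (proceeds forward)

Q₀ = 0.4028 vs Keq = 1.2570e+04 ⇒ Q<K, forward
Step 1:
                   E          L
  init         0.233    0.02187
  Δ          -0.2297     0.1149
  eq        0.003298     0.1367
  solve Keq expr → x = 0.1149; check Q = 1.2570e+04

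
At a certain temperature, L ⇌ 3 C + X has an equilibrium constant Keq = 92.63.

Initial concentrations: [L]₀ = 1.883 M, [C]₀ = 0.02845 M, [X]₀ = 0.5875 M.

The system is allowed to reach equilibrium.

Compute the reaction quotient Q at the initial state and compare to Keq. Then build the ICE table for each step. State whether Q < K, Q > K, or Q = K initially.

Q₀ = 7.1846e-06 vs Keq = 92.63 ⇒ Q<K, forward
Step 1:
                    L           C           X
  I             1.883     0.02845      0.5875
  C            -1.134       3.401       1.134
  E            0.7494       3.429       1.721
  solve Keq expr → x = 1.134; check Q = 92.63

Q₀ = 7.1846e-06; Q < K (proceeds forward)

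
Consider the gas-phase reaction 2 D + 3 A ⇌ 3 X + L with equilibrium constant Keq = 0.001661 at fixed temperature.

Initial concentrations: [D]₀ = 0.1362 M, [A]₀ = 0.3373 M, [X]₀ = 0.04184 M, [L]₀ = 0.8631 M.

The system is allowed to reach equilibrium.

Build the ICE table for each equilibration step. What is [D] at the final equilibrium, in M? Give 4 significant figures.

Q₀ = 0.0888 vs Keq = 0.001661 ⇒ Q>K, reverse
Step 1:
                    D           A           X           L
  init         0.1362      0.3373     0.04184      0.8631
  Δ           0.01909     0.02864    -0.02864   -0.009547
  eq           0.1553      0.3659      0.0132      0.8536
  solve Keq expr → x = -0.009547; check Q = 0.001661

[D]_eq = 0.1553 M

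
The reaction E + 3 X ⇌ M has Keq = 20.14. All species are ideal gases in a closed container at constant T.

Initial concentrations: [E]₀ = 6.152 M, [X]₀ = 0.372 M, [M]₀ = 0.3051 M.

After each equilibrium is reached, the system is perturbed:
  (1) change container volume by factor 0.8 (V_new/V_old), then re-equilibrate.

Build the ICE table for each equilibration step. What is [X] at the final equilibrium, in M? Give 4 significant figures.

Q₀ = 0.9634 vs Keq = 20.14 ⇒ Q<K, forward
Step 1:
                  E         X         M
  Initial     6.152     0.372    0.3051
  Change   -0.07535   -0.2261   0.07535
  Equil       6.077    0.1459    0.3805
  solve Keq expr → x = 0.07535; check Q = 20.14
Then change container volume by factor 0.8 (V_new/V_old).
Step 2:
                  E         X         M
  Initial     7.596    0.1824    0.4756
  Change   -0.01174  -0.03522   0.01174
  Equil       7.584    0.1472    0.4873
  solve Keq expr → x = 0.01174; check Q = 20.14

[X]_eq = 0.1472 M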